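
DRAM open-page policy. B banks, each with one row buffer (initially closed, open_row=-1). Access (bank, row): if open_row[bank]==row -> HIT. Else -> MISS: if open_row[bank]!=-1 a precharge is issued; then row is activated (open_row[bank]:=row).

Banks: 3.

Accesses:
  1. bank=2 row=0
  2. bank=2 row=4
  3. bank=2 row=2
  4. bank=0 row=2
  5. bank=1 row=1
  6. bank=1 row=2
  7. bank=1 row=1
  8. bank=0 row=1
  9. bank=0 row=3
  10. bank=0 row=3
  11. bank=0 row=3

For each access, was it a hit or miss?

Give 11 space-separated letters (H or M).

Acc 1: bank2 row0 -> MISS (open row0); precharges=0
Acc 2: bank2 row4 -> MISS (open row4); precharges=1
Acc 3: bank2 row2 -> MISS (open row2); precharges=2
Acc 4: bank0 row2 -> MISS (open row2); precharges=2
Acc 5: bank1 row1 -> MISS (open row1); precharges=2
Acc 6: bank1 row2 -> MISS (open row2); precharges=3
Acc 7: bank1 row1 -> MISS (open row1); precharges=4
Acc 8: bank0 row1 -> MISS (open row1); precharges=5
Acc 9: bank0 row3 -> MISS (open row3); precharges=6
Acc 10: bank0 row3 -> HIT
Acc 11: bank0 row3 -> HIT

Answer: M M M M M M M M M H H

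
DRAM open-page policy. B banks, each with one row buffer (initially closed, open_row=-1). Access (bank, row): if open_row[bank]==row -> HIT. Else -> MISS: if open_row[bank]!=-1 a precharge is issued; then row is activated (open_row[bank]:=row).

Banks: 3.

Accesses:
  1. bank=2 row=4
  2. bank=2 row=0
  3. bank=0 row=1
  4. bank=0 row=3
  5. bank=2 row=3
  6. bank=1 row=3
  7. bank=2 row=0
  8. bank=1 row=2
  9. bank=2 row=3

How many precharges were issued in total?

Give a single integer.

Acc 1: bank2 row4 -> MISS (open row4); precharges=0
Acc 2: bank2 row0 -> MISS (open row0); precharges=1
Acc 3: bank0 row1 -> MISS (open row1); precharges=1
Acc 4: bank0 row3 -> MISS (open row3); precharges=2
Acc 5: bank2 row3 -> MISS (open row3); precharges=3
Acc 6: bank1 row3 -> MISS (open row3); precharges=3
Acc 7: bank2 row0 -> MISS (open row0); precharges=4
Acc 8: bank1 row2 -> MISS (open row2); precharges=5
Acc 9: bank2 row3 -> MISS (open row3); precharges=6

Answer: 6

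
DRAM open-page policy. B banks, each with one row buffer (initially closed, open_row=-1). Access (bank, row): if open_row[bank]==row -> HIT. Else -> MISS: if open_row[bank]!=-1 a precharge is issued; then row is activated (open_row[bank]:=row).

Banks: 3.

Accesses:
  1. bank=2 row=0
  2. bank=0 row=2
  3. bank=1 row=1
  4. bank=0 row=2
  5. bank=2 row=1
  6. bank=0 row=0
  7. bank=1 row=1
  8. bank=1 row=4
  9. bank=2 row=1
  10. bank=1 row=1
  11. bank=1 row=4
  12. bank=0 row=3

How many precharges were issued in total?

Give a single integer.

Answer: 6

Derivation:
Acc 1: bank2 row0 -> MISS (open row0); precharges=0
Acc 2: bank0 row2 -> MISS (open row2); precharges=0
Acc 3: bank1 row1 -> MISS (open row1); precharges=0
Acc 4: bank0 row2 -> HIT
Acc 5: bank2 row1 -> MISS (open row1); precharges=1
Acc 6: bank0 row0 -> MISS (open row0); precharges=2
Acc 7: bank1 row1 -> HIT
Acc 8: bank1 row4 -> MISS (open row4); precharges=3
Acc 9: bank2 row1 -> HIT
Acc 10: bank1 row1 -> MISS (open row1); precharges=4
Acc 11: bank1 row4 -> MISS (open row4); precharges=5
Acc 12: bank0 row3 -> MISS (open row3); precharges=6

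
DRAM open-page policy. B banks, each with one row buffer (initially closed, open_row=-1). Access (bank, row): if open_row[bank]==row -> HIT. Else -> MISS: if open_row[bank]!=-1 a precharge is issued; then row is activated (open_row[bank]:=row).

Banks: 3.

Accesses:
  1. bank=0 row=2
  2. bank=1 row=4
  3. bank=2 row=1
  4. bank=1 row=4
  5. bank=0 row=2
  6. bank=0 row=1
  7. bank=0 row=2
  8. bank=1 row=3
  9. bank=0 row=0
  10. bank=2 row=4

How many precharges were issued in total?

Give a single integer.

Answer: 5

Derivation:
Acc 1: bank0 row2 -> MISS (open row2); precharges=0
Acc 2: bank1 row4 -> MISS (open row4); precharges=0
Acc 3: bank2 row1 -> MISS (open row1); precharges=0
Acc 4: bank1 row4 -> HIT
Acc 5: bank0 row2 -> HIT
Acc 6: bank0 row1 -> MISS (open row1); precharges=1
Acc 7: bank0 row2 -> MISS (open row2); precharges=2
Acc 8: bank1 row3 -> MISS (open row3); precharges=3
Acc 9: bank0 row0 -> MISS (open row0); precharges=4
Acc 10: bank2 row4 -> MISS (open row4); precharges=5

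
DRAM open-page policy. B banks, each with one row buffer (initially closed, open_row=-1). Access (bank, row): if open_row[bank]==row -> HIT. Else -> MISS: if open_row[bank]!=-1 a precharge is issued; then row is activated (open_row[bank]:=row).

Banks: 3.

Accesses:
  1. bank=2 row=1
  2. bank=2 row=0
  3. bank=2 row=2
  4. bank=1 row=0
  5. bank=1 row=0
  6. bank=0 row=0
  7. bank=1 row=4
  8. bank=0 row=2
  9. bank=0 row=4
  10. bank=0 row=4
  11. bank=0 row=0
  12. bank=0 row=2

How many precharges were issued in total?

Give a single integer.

Answer: 7

Derivation:
Acc 1: bank2 row1 -> MISS (open row1); precharges=0
Acc 2: bank2 row0 -> MISS (open row0); precharges=1
Acc 3: bank2 row2 -> MISS (open row2); precharges=2
Acc 4: bank1 row0 -> MISS (open row0); precharges=2
Acc 5: bank1 row0 -> HIT
Acc 6: bank0 row0 -> MISS (open row0); precharges=2
Acc 7: bank1 row4 -> MISS (open row4); precharges=3
Acc 8: bank0 row2 -> MISS (open row2); precharges=4
Acc 9: bank0 row4 -> MISS (open row4); precharges=5
Acc 10: bank0 row4 -> HIT
Acc 11: bank0 row0 -> MISS (open row0); precharges=6
Acc 12: bank0 row2 -> MISS (open row2); precharges=7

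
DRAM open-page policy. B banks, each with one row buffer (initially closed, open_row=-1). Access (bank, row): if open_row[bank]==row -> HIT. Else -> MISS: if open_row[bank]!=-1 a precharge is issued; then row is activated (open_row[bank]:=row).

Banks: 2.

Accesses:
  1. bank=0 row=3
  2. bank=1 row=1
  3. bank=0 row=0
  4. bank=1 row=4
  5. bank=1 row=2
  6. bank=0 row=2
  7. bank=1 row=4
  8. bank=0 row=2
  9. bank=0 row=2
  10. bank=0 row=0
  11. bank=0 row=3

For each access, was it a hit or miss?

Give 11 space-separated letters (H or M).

Acc 1: bank0 row3 -> MISS (open row3); precharges=0
Acc 2: bank1 row1 -> MISS (open row1); precharges=0
Acc 3: bank0 row0 -> MISS (open row0); precharges=1
Acc 4: bank1 row4 -> MISS (open row4); precharges=2
Acc 5: bank1 row2 -> MISS (open row2); precharges=3
Acc 6: bank0 row2 -> MISS (open row2); precharges=4
Acc 7: bank1 row4 -> MISS (open row4); precharges=5
Acc 8: bank0 row2 -> HIT
Acc 9: bank0 row2 -> HIT
Acc 10: bank0 row0 -> MISS (open row0); precharges=6
Acc 11: bank0 row3 -> MISS (open row3); precharges=7

Answer: M M M M M M M H H M M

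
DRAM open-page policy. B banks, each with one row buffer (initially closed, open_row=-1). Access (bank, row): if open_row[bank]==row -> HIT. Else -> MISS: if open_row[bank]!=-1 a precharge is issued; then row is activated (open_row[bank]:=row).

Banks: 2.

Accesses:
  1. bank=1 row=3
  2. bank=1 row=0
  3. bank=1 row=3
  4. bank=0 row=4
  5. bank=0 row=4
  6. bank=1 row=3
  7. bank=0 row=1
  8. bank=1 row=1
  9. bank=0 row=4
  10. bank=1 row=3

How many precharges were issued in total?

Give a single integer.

Answer: 6

Derivation:
Acc 1: bank1 row3 -> MISS (open row3); precharges=0
Acc 2: bank1 row0 -> MISS (open row0); precharges=1
Acc 3: bank1 row3 -> MISS (open row3); precharges=2
Acc 4: bank0 row4 -> MISS (open row4); precharges=2
Acc 5: bank0 row4 -> HIT
Acc 6: bank1 row3 -> HIT
Acc 7: bank0 row1 -> MISS (open row1); precharges=3
Acc 8: bank1 row1 -> MISS (open row1); precharges=4
Acc 9: bank0 row4 -> MISS (open row4); precharges=5
Acc 10: bank1 row3 -> MISS (open row3); precharges=6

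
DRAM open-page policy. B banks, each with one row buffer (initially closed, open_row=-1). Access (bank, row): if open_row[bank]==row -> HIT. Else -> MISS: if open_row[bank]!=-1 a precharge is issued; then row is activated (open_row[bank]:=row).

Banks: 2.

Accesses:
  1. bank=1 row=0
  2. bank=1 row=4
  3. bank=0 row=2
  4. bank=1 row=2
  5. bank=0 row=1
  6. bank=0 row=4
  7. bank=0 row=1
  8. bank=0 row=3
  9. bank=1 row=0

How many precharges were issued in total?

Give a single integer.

Acc 1: bank1 row0 -> MISS (open row0); precharges=0
Acc 2: bank1 row4 -> MISS (open row4); precharges=1
Acc 3: bank0 row2 -> MISS (open row2); precharges=1
Acc 4: bank1 row2 -> MISS (open row2); precharges=2
Acc 5: bank0 row1 -> MISS (open row1); precharges=3
Acc 6: bank0 row4 -> MISS (open row4); precharges=4
Acc 7: bank0 row1 -> MISS (open row1); precharges=5
Acc 8: bank0 row3 -> MISS (open row3); precharges=6
Acc 9: bank1 row0 -> MISS (open row0); precharges=7

Answer: 7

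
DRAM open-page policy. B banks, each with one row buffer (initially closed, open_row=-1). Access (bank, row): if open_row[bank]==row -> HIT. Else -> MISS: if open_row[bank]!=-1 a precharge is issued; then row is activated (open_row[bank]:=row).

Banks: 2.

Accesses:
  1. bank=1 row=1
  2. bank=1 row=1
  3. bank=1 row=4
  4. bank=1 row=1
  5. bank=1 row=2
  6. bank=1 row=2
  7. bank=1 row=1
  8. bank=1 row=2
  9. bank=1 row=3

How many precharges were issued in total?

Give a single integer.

Answer: 6

Derivation:
Acc 1: bank1 row1 -> MISS (open row1); precharges=0
Acc 2: bank1 row1 -> HIT
Acc 3: bank1 row4 -> MISS (open row4); precharges=1
Acc 4: bank1 row1 -> MISS (open row1); precharges=2
Acc 5: bank1 row2 -> MISS (open row2); precharges=3
Acc 6: bank1 row2 -> HIT
Acc 7: bank1 row1 -> MISS (open row1); precharges=4
Acc 8: bank1 row2 -> MISS (open row2); precharges=5
Acc 9: bank1 row3 -> MISS (open row3); precharges=6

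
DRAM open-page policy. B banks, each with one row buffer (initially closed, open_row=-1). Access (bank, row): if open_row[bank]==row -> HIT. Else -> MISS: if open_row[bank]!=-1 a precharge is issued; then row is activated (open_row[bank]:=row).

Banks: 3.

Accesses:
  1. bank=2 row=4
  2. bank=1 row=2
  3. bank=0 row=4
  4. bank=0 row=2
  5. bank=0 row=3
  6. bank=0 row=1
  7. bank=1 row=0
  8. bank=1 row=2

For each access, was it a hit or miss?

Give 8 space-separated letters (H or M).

Acc 1: bank2 row4 -> MISS (open row4); precharges=0
Acc 2: bank1 row2 -> MISS (open row2); precharges=0
Acc 3: bank0 row4 -> MISS (open row4); precharges=0
Acc 4: bank0 row2 -> MISS (open row2); precharges=1
Acc 5: bank0 row3 -> MISS (open row3); precharges=2
Acc 6: bank0 row1 -> MISS (open row1); precharges=3
Acc 7: bank1 row0 -> MISS (open row0); precharges=4
Acc 8: bank1 row2 -> MISS (open row2); precharges=5

Answer: M M M M M M M M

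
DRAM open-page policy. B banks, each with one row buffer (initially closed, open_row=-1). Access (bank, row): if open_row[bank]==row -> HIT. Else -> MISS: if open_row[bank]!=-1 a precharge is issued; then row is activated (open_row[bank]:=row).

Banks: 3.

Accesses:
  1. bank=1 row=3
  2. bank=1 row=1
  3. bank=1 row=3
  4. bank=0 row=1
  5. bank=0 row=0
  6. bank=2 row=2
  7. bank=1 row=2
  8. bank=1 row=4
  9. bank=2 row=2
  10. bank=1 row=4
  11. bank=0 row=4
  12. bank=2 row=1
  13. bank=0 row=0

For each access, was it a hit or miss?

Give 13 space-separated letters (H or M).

Acc 1: bank1 row3 -> MISS (open row3); precharges=0
Acc 2: bank1 row1 -> MISS (open row1); precharges=1
Acc 3: bank1 row3 -> MISS (open row3); precharges=2
Acc 4: bank0 row1 -> MISS (open row1); precharges=2
Acc 5: bank0 row0 -> MISS (open row0); precharges=3
Acc 6: bank2 row2 -> MISS (open row2); precharges=3
Acc 7: bank1 row2 -> MISS (open row2); precharges=4
Acc 8: bank1 row4 -> MISS (open row4); precharges=5
Acc 9: bank2 row2 -> HIT
Acc 10: bank1 row4 -> HIT
Acc 11: bank0 row4 -> MISS (open row4); precharges=6
Acc 12: bank2 row1 -> MISS (open row1); precharges=7
Acc 13: bank0 row0 -> MISS (open row0); precharges=8

Answer: M M M M M M M M H H M M M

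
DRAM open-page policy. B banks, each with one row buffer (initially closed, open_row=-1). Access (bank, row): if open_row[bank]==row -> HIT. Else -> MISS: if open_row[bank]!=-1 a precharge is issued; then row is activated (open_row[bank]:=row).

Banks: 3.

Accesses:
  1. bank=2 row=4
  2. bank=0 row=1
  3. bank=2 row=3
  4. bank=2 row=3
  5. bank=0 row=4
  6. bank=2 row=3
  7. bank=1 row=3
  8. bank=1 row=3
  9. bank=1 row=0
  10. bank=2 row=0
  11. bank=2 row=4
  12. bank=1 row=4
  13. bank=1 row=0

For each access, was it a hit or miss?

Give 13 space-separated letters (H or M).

Acc 1: bank2 row4 -> MISS (open row4); precharges=0
Acc 2: bank0 row1 -> MISS (open row1); precharges=0
Acc 3: bank2 row3 -> MISS (open row3); precharges=1
Acc 4: bank2 row3 -> HIT
Acc 5: bank0 row4 -> MISS (open row4); precharges=2
Acc 6: bank2 row3 -> HIT
Acc 7: bank1 row3 -> MISS (open row3); precharges=2
Acc 8: bank1 row3 -> HIT
Acc 9: bank1 row0 -> MISS (open row0); precharges=3
Acc 10: bank2 row0 -> MISS (open row0); precharges=4
Acc 11: bank2 row4 -> MISS (open row4); precharges=5
Acc 12: bank1 row4 -> MISS (open row4); precharges=6
Acc 13: bank1 row0 -> MISS (open row0); precharges=7

Answer: M M M H M H M H M M M M M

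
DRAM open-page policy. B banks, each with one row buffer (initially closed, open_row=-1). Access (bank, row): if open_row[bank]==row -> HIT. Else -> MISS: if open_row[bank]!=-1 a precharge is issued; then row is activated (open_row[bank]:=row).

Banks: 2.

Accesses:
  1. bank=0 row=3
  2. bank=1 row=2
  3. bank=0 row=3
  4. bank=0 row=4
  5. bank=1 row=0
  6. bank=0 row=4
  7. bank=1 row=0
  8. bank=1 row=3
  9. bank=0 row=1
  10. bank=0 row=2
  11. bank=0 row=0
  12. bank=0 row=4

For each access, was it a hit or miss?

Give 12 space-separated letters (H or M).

Acc 1: bank0 row3 -> MISS (open row3); precharges=0
Acc 2: bank1 row2 -> MISS (open row2); precharges=0
Acc 3: bank0 row3 -> HIT
Acc 4: bank0 row4 -> MISS (open row4); precharges=1
Acc 5: bank1 row0 -> MISS (open row0); precharges=2
Acc 6: bank0 row4 -> HIT
Acc 7: bank1 row0 -> HIT
Acc 8: bank1 row3 -> MISS (open row3); precharges=3
Acc 9: bank0 row1 -> MISS (open row1); precharges=4
Acc 10: bank0 row2 -> MISS (open row2); precharges=5
Acc 11: bank0 row0 -> MISS (open row0); precharges=6
Acc 12: bank0 row4 -> MISS (open row4); precharges=7

Answer: M M H M M H H M M M M M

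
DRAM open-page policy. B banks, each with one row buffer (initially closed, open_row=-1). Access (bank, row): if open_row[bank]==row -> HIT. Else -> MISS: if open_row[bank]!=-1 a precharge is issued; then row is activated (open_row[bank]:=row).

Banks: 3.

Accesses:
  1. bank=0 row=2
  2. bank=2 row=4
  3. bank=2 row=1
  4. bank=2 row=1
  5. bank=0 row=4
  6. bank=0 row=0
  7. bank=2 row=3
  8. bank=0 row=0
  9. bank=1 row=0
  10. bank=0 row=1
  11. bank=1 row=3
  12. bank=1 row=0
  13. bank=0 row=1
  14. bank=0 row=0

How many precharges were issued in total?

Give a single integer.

Answer: 8

Derivation:
Acc 1: bank0 row2 -> MISS (open row2); precharges=0
Acc 2: bank2 row4 -> MISS (open row4); precharges=0
Acc 3: bank2 row1 -> MISS (open row1); precharges=1
Acc 4: bank2 row1 -> HIT
Acc 5: bank0 row4 -> MISS (open row4); precharges=2
Acc 6: bank0 row0 -> MISS (open row0); precharges=3
Acc 7: bank2 row3 -> MISS (open row3); precharges=4
Acc 8: bank0 row0 -> HIT
Acc 9: bank1 row0 -> MISS (open row0); precharges=4
Acc 10: bank0 row1 -> MISS (open row1); precharges=5
Acc 11: bank1 row3 -> MISS (open row3); precharges=6
Acc 12: bank1 row0 -> MISS (open row0); precharges=7
Acc 13: bank0 row1 -> HIT
Acc 14: bank0 row0 -> MISS (open row0); precharges=8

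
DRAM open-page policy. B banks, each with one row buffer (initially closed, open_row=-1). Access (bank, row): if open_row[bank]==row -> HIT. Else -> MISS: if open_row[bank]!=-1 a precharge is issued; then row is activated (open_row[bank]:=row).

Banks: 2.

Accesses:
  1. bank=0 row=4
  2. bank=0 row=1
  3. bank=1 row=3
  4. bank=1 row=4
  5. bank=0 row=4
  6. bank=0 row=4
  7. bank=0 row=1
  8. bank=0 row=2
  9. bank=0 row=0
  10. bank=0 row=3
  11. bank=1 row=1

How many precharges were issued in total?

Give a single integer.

Acc 1: bank0 row4 -> MISS (open row4); precharges=0
Acc 2: bank0 row1 -> MISS (open row1); precharges=1
Acc 3: bank1 row3 -> MISS (open row3); precharges=1
Acc 4: bank1 row4 -> MISS (open row4); precharges=2
Acc 5: bank0 row4 -> MISS (open row4); precharges=3
Acc 6: bank0 row4 -> HIT
Acc 7: bank0 row1 -> MISS (open row1); precharges=4
Acc 8: bank0 row2 -> MISS (open row2); precharges=5
Acc 9: bank0 row0 -> MISS (open row0); precharges=6
Acc 10: bank0 row3 -> MISS (open row3); precharges=7
Acc 11: bank1 row1 -> MISS (open row1); precharges=8

Answer: 8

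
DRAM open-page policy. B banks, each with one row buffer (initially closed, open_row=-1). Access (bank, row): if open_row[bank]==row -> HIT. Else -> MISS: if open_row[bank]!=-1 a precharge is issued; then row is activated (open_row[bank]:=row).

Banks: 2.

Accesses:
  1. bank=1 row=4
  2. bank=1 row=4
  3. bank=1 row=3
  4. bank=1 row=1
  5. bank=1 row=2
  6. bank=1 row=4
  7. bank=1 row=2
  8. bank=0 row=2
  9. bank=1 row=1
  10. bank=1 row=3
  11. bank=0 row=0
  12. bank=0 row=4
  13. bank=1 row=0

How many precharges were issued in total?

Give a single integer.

Answer: 10

Derivation:
Acc 1: bank1 row4 -> MISS (open row4); precharges=0
Acc 2: bank1 row4 -> HIT
Acc 3: bank1 row3 -> MISS (open row3); precharges=1
Acc 4: bank1 row1 -> MISS (open row1); precharges=2
Acc 5: bank1 row2 -> MISS (open row2); precharges=3
Acc 6: bank1 row4 -> MISS (open row4); precharges=4
Acc 7: bank1 row2 -> MISS (open row2); precharges=5
Acc 8: bank0 row2 -> MISS (open row2); precharges=5
Acc 9: bank1 row1 -> MISS (open row1); precharges=6
Acc 10: bank1 row3 -> MISS (open row3); precharges=7
Acc 11: bank0 row0 -> MISS (open row0); precharges=8
Acc 12: bank0 row4 -> MISS (open row4); precharges=9
Acc 13: bank1 row0 -> MISS (open row0); precharges=10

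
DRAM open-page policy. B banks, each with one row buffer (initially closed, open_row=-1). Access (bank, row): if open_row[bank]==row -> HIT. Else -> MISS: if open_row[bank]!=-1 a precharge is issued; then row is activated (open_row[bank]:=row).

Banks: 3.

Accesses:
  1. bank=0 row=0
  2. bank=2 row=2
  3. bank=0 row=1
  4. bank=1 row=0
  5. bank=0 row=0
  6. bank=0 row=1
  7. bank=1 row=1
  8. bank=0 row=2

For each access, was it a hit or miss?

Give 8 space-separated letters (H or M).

Acc 1: bank0 row0 -> MISS (open row0); precharges=0
Acc 2: bank2 row2 -> MISS (open row2); precharges=0
Acc 3: bank0 row1 -> MISS (open row1); precharges=1
Acc 4: bank1 row0 -> MISS (open row0); precharges=1
Acc 5: bank0 row0 -> MISS (open row0); precharges=2
Acc 6: bank0 row1 -> MISS (open row1); precharges=3
Acc 7: bank1 row1 -> MISS (open row1); precharges=4
Acc 8: bank0 row2 -> MISS (open row2); precharges=5

Answer: M M M M M M M M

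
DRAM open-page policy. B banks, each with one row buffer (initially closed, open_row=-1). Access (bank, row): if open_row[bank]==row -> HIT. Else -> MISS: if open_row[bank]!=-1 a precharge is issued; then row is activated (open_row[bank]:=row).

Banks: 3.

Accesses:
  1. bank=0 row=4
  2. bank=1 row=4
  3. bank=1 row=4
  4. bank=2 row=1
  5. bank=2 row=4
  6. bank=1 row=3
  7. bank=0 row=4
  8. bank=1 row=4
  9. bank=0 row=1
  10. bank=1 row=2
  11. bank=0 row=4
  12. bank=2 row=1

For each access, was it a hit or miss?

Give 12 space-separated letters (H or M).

Acc 1: bank0 row4 -> MISS (open row4); precharges=0
Acc 2: bank1 row4 -> MISS (open row4); precharges=0
Acc 3: bank1 row4 -> HIT
Acc 4: bank2 row1 -> MISS (open row1); precharges=0
Acc 5: bank2 row4 -> MISS (open row4); precharges=1
Acc 6: bank1 row3 -> MISS (open row3); precharges=2
Acc 7: bank0 row4 -> HIT
Acc 8: bank1 row4 -> MISS (open row4); precharges=3
Acc 9: bank0 row1 -> MISS (open row1); precharges=4
Acc 10: bank1 row2 -> MISS (open row2); precharges=5
Acc 11: bank0 row4 -> MISS (open row4); precharges=6
Acc 12: bank2 row1 -> MISS (open row1); precharges=7

Answer: M M H M M M H M M M M M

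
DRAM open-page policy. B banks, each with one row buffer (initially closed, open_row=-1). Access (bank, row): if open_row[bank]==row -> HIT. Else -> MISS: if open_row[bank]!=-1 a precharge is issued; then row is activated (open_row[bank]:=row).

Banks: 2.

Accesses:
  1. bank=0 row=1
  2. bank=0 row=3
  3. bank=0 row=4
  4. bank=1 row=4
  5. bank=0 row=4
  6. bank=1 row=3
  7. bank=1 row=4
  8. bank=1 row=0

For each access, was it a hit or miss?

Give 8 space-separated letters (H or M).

Acc 1: bank0 row1 -> MISS (open row1); precharges=0
Acc 2: bank0 row3 -> MISS (open row3); precharges=1
Acc 3: bank0 row4 -> MISS (open row4); precharges=2
Acc 4: bank1 row4 -> MISS (open row4); precharges=2
Acc 5: bank0 row4 -> HIT
Acc 6: bank1 row3 -> MISS (open row3); precharges=3
Acc 7: bank1 row4 -> MISS (open row4); precharges=4
Acc 8: bank1 row0 -> MISS (open row0); precharges=5

Answer: M M M M H M M M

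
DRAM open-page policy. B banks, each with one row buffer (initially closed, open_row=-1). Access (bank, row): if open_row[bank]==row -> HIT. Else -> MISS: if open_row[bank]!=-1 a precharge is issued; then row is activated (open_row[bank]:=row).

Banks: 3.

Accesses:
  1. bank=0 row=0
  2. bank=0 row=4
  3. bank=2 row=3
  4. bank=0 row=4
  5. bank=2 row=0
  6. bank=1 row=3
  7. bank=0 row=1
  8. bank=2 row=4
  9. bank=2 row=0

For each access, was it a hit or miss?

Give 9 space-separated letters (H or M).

Acc 1: bank0 row0 -> MISS (open row0); precharges=0
Acc 2: bank0 row4 -> MISS (open row4); precharges=1
Acc 3: bank2 row3 -> MISS (open row3); precharges=1
Acc 4: bank0 row4 -> HIT
Acc 5: bank2 row0 -> MISS (open row0); precharges=2
Acc 6: bank1 row3 -> MISS (open row3); precharges=2
Acc 7: bank0 row1 -> MISS (open row1); precharges=3
Acc 8: bank2 row4 -> MISS (open row4); precharges=4
Acc 9: bank2 row0 -> MISS (open row0); precharges=5

Answer: M M M H M M M M M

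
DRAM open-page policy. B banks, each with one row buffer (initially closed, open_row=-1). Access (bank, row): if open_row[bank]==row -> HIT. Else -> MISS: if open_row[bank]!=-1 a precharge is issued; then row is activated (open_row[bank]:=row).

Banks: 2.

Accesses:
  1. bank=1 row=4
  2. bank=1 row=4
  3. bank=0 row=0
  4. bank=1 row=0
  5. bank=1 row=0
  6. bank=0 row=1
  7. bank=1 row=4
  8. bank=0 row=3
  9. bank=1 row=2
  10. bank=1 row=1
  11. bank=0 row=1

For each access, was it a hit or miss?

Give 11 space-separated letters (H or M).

Answer: M H M M H M M M M M M

Derivation:
Acc 1: bank1 row4 -> MISS (open row4); precharges=0
Acc 2: bank1 row4 -> HIT
Acc 3: bank0 row0 -> MISS (open row0); precharges=0
Acc 4: bank1 row0 -> MISS (open row0); precharges=1
Acc 5: bank1 row0 -> HIT
Acc 6: bank0 row1 -> MISS (open row1); precharges=2
Acc 7: bank1 row4 -> MISS (open row4); precharges=3
Acc 8: bank0 row3 -> MISS (open row3); precharges=4
Acc 9: bank1 row2 -> MISS (open row2); precharges=5
Acc 10: bank1 row1 -> MISS (open row1); precharges=6
Acc 11: bank0 row1 -> MISS (open row1); precharges=7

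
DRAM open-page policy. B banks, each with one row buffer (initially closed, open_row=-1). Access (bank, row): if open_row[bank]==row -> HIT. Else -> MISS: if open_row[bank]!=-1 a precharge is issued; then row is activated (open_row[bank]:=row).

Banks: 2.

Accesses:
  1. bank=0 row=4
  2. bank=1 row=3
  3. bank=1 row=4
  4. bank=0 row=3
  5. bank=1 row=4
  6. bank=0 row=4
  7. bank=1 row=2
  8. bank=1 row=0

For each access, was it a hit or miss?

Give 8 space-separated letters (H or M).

Answer: M M M M H M M M

Derivation:
Acc 1: bank0 row4 -> MISS (open row4); precharges=0
Acc 2: bank1 row3 -> MISS (open row3); precharges=0
Acc 3: bank1 row4 -> MISS (open row4); precharges=1
Acc 4: bank0 row3 -> MISS (open row3); precharges=2
Acc 5: bank1 row4 -> HIT
Acc 6: bank0 row4 -> MISS (open row4); precharges=3
Acc 7: bank1 row2 -> MISS (open row2); precharges=4
Acc 8: bank1 row0 -> MISS (open row0); precharges=5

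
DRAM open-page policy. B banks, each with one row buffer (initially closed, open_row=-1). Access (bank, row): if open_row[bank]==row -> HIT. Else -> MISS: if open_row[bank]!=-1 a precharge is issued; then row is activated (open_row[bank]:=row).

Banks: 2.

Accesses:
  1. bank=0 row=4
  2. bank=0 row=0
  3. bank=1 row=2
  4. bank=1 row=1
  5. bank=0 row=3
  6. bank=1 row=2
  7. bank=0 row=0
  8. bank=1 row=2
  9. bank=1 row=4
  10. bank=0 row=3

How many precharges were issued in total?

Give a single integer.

Answer: 7

Derivation:
Acc 1: bank0 row4 -> MISS (open row4); precharges=0
Acc 2: bank0 row0 -> MISS (open row0); precharges=1
Acc 3: bank1 row2 -> MISS (open row2); precharges=1
Acc 4: bank1 row1 -> MISS (open row1); precharges=2
Acc 5: bank0 row3 -> MISS (open row3); precharges=3
Acc 6: bank1 row2 -> MISS (open row2); precharges=4
Acc 7: bank0 row0 -> MISS (open row0); precharges=5
Acc 8: bank1 row2 -> HIT
Acc 9: bank1 row4 -> MISS (open row4); precharges=6
Acc 10: bank0 row3 -> MISS (open row3); precharges=7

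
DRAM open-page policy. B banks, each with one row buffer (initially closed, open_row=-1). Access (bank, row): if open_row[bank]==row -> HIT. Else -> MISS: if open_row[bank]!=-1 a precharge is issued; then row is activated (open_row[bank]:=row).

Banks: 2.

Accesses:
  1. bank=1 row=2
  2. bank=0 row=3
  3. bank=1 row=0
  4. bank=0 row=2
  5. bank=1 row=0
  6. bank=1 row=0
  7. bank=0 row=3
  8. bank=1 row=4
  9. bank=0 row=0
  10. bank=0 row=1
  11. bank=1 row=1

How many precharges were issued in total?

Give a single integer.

Answer: 7

Derivation:
Acc 1: bank1 row2 -> MISS (open row2); precharges=0
Acc 2: bank0 row3 -> MISS (open row3); precharges=0
Acc 3: bank1 row0 -> MISS (open row0); precharges=1
Acc 4: bank0 row2 -> MISS (open row2); precharges=2
Acc 5: bank1 row0 -> HIT
Acc 6: bank1 row0 -> HIT
Acc 7: bank0 row3 -> MISS (open row3); precharges=3
Acc 8: bank1 row4 -> MISS (open row4); precharges=4
Acc 9: bank0 row0 -> MISS (open row0); precharges=5
Acc 10: bank0 row1 -> MISS (open row1); precharges=6
Acc 11: bank1 row1 -> MISS (open row1); precharges=7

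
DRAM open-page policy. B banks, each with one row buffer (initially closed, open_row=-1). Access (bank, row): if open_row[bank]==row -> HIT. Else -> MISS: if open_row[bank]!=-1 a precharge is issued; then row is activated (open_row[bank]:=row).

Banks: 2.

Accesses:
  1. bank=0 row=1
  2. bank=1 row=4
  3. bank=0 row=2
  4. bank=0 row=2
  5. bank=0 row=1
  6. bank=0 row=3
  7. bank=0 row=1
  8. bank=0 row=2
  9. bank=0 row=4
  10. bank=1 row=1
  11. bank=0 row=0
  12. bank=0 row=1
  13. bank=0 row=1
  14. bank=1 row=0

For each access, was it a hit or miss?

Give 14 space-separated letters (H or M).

Answer: M M M H M M M M M M M M H M

Derivation:
Acc 1: bank0 row1 -> MISS (open row1); precharges=0
Acc 2: bank1 row4 -> MISS (open row4); precharges=0
Acc 3: bank0 row2 -> MISS (open row2); precharges=1
Acc 4: bank0 row2 -> HIT
Acc 5: bank0 row1 -> MISS (open row1); precharges=2
Acc 6: bank0 row3 -> MISS (open row3); precharges=3
Acc 7: bank0 row1 -> MISS (open row1); precharges=4
Acc 8: bank0 row2 -> MISS (open row2); precharges=5
Acc 9: bank0 row4 -> MISS (open row4); precharges=6
Acc 10: bank1 row1 -> MISS (open row1); precharges=7
Acc 11: bank0 row0 -> MISS (open row0); precharges=8
Acc 12: bank0 row1 -> MISS (open row1); precharges=9
Acc 13: bank0 row1 -> HIT
Acc 14: bank1 row0 -> MISS (open row0); precharges=10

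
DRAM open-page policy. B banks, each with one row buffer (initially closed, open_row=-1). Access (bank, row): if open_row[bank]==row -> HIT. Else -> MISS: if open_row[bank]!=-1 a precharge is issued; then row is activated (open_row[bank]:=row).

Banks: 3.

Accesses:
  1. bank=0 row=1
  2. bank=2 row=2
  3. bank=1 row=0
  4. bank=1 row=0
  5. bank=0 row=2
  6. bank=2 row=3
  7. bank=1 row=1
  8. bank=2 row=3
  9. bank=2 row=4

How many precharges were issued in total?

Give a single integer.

Acc 1: bank0 row1 -> MISS (open row1); precharges=0
Acc 2: bank2 row2 -> MISS (open row2); precharges=0
Acc 3: bank1 row0 -> MISS (open row0); precharges=0
Acc 4: bank1 row0 -> HIT
Acc 5: bank0 row2 -> MISS (open row2); precharges=1
Acc 6: bank2 row3 -> MISS (open row3); precharges=2
Acc 7: bank1 row1 -> MISS (open row1); precharges=3
Acc 8: bank2 row3 -> HIT
Acc 9: bank2 row4 -> MISS (open row4); precharges=4

Answer: 4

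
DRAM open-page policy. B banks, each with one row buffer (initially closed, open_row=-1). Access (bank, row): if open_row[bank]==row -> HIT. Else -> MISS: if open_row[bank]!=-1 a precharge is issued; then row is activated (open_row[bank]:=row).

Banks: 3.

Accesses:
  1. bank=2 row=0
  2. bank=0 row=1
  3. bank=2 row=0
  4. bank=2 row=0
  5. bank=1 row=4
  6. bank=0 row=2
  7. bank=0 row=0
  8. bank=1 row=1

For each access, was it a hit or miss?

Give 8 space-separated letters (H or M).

Answer: M M H H M M M M

Derivation:
Acc 1: bank2 row0 -> MISS (open row0); precharges=0
Acc 2: bank0 row1 -> MISS (open row1); precharges=0
Acc 3: bank2 row0 -> HIT
Acc 4: bank2 row0 -> HIT
Acc 5: bank1 row4 -> MISS (open row4); precharges=0
Acc 6: bank0 row2 -> MISS (open row2); precharges=1
Acc 7: bank0 row0 -> MISS (open row0); precharges=2
Acc 8: bank1 row1 -> MISS (open row1); precharges=3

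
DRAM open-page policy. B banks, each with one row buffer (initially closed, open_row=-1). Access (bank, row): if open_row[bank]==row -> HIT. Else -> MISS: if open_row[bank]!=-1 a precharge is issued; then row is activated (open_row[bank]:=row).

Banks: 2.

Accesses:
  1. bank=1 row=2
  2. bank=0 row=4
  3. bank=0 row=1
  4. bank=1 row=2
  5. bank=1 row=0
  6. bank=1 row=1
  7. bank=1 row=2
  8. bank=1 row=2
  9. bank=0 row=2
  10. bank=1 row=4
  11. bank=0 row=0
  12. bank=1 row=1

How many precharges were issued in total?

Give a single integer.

Answer: 8

Derivation:
Acc 1: bank1 row2 -> MISS (open row2); precharges=0
Acc 2: bank0 row4 -> MISS (open row4); precharges=0
Acc 3: bank0 row1 -> MISS (open row1); precharges=1
Acc 4: bank1 row2 -> HIT
Acc 5: bank1 row0 -> MISS (open row0); precharges=2
Acc 6: bank1 row1 -> MISS (open row1); precharges=3
Acc 7: bank1 row2 -> MISS (open row2); precharges=4
Acc 8: bank1 row2 -> HIT
Acc 9: bank0 row2 -> MISS (open row2); precharges=5
Acc 10: bank1 row4 -> MISS (open row4); precharges=6
Acc 11: bank0 row0 -> MISS (open row0); precharges=7
Acc 12: bank1 row1 -> MISS (open row1); precharges=8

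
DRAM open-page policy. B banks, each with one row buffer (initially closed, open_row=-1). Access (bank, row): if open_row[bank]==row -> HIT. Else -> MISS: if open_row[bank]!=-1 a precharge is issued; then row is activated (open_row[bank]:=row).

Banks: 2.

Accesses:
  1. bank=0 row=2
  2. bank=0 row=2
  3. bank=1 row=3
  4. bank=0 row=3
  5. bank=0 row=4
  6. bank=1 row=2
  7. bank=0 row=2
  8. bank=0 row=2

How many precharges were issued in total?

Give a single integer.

Answer: 4

Derivation:
Acc 1: bank0 row2 -> MISS (open row2); precharges=0
Acc 2: bank0 row2 -> HIT
Acc 3: bank1 row3 -> MISS (open row3); precharges=0
Acc 4: bank0 row3 -> MISS (open row3); precharges=1
Acc 5: bank0 row4 -> MISS (open row4); precharges=2
Acc 6: bank1 row2 -> MISS (open row2); precharges=3
Acc 7: bank0 row2 -> MISS (open row2); precharges=4
Acc 8: bank0 row2 -> HIT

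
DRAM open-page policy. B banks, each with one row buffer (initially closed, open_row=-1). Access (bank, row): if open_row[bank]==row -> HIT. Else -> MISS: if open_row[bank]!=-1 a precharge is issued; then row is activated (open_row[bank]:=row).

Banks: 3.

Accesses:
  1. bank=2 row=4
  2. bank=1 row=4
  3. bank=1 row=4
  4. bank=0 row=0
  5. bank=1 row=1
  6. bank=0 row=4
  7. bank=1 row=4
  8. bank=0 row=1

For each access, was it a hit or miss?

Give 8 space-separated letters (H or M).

Answer: M M H M M M M M

Derivation:
Acc 1: bank2 row4 -> MISS (open row4); precharges=0
Acc 2: bank1 row4 -> MISS (open row4); precharges=0
Acc 3: bank1 row4 -> HIT
Acc 4: bank0 row0 -> MISS (open row0); precharges=0
Acc 5: bank1 row1 -> MISS (open row1); precharges=1
Acc 6: bank0 row4 -> MISS (open row4); precharges=2
Acc 7: bank1 row4 -> MISS (open row4); precharges=3
Acc 8: bank0 row1 -> MISS (open row1); precharges=4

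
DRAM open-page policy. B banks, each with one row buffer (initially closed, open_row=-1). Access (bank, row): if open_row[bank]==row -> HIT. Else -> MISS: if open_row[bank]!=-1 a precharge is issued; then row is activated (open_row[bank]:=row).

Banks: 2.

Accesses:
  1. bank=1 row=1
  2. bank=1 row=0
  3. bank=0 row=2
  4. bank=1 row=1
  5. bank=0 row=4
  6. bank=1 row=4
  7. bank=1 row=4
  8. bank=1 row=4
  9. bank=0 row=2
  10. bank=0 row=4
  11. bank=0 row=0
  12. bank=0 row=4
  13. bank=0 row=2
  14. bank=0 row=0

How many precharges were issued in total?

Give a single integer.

Answer: 10

Derivation:
Acc 1: bank1 row1 -> MISS (open row1); precharges=0
Acc 2: bank1 row0 -> MISS (open row0); precharges=1
Acc 3: bank0 row2 -> MISS (open row2); precharges=1
Acc 4: bank1 row1 -> MISS (open row1); precharges=2
Acc 5: bank0 row4 -> MISS (open row4); precharges=3
Acc 6: bank1 row4 -> MISS (open row4); precharges=4
Acc 7: bank1 row4 -> HIT
Acc 8: bank1 row4 -> HIT
Acc 9: bank0 row2 -> MISS (open row2); precharges=5
Acc 10: bank0 row4 -> MISS (open row4); precharges=6
Acc 11: bank0 row0 -> MISS (open row0); precharges=7
Acc 12: bank0 row4 -> MISS (open row4); precharges=8
Acc 13: bank0 row2 -> MISS (open row2); precharges=9
Acc 14: bank0 row0 -> MISS (open row0); precharges=10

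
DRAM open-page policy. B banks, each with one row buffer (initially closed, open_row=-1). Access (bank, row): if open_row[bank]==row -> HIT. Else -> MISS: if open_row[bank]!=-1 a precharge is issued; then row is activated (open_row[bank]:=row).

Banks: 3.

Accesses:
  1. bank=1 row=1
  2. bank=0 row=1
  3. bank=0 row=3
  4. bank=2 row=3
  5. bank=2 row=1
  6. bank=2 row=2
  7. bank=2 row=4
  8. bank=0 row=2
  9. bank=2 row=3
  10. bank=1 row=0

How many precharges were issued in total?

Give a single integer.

Answer: 7

Derivation:
Acc 1: bank1 row1 -> MISS (open row1); precharges=0
Acc 2: bank0 row1 -> MISS (open row1); precharges=0
Acc 3: bank0 row3 -> MISS (open row3); precharges=1
Acc 4: bank2 row3 -> MISS (open row3); precharges=1
Acc 5: bank2 row1 -> MISS (open row1); precharges=2
Acc 6: bank2 row2 -> MISS (open row2); precharges=3
Acc 7: bank2 row4 -> MISS (open row4); precharges=4
Acc 8: bank0 row2 -> MISS (open row2); precharges=5
Acc 9: bank2 row3 -> MISS (open row3); precharges=6
Acc 10: bank1 row0 -> MISS (open row0); precharges=7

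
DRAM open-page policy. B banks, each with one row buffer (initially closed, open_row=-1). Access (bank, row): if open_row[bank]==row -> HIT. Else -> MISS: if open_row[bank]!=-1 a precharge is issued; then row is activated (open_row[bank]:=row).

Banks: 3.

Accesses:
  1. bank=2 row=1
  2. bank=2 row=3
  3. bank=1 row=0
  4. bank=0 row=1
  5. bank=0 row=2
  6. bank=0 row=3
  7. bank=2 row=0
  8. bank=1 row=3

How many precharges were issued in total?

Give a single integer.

Answer: 5

Derivation:
Acc 1: bank2 row1 -> MISS (open row1); precharges=0
Acc 2: bank2 row3 -> MISS (open row3); precharges=1
Acc 3: bank1 row0 -> MISS (open row0); precharges=1
Acc 4: bank0 row1 -> MISS (open row1); precharges=1
Acc 5: bank0 row2 -> MISS (open row2); precharges=2
Acc 6: bank0 row3 -> MISS (open row3); precharges=3
Acc 7: bank2 row0 -> MISS (open row0); precharges=4
Acc 8: bank1 row3 -> MISS (open row3); precharges=5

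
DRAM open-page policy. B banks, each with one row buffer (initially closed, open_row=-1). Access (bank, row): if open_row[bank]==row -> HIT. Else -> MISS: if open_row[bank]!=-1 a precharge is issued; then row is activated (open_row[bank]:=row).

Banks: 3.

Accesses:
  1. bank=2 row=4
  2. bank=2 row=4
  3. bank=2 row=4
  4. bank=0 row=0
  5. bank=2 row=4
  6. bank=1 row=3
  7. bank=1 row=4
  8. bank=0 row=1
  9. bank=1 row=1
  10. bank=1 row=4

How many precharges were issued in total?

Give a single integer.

Answer: 4

Derivation:
Acc 1: bank2 row4 -> MISS (open row4); precharges=0
Acc 2: bank2 row4 -> HIT
Acc 3: bank2 row4 -> HIT
Acc 4: bank0 row0 -> MISS (open row0); precharges=0
Acc 5: bank2 row4 -> HIT
Acc 6: bank1 row3 -> MISS (open row3); precharges=0
Acc 7: bank1 row4 -> MISS (open row4); precharges=1
Acc 8: bank0 row1 -> MISS (open row1); precharges=2
Acc 9: bank1 row1 -> MISS (open row1); precharges=3
Acc 10: bank1 row4 -> MISS (open row4); precharges=4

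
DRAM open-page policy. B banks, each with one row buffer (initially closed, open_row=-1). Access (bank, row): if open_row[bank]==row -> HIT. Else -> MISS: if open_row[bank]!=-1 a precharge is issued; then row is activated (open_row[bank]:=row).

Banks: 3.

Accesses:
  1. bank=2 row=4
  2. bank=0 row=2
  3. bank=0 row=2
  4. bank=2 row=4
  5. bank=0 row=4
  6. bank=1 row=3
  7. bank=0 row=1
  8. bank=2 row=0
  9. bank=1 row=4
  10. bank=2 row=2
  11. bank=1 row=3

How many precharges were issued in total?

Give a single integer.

Acc 1: bank2 row4 -> MISS (open row4); precharges=0
Acc 2: bank0 row2 -> MISS (open row2); precharges=0
Acc 3: bank0 row2 -> HIT
Acc 4: bank2 row4 -> HIT
Acc 5: bank0 row4 -> MISS (open row4); precharges=1
Acc 6: bank1 row3 -> MISS (open row3); precharges=1
Acc 7: bank0 row1 -> MISS (open row1); precharges=2
Acc 8: bank2 row0 -> MISS (open row0); precharges=3
Acc 9: bank1 row4 -> MISS (open row4); precharges=4
Acc 10: bank2 row2 -> MISS (open row2); precharges=5
Acc 11: bank1 row3 -> MISS (open row3); precharges=6

Answer: 6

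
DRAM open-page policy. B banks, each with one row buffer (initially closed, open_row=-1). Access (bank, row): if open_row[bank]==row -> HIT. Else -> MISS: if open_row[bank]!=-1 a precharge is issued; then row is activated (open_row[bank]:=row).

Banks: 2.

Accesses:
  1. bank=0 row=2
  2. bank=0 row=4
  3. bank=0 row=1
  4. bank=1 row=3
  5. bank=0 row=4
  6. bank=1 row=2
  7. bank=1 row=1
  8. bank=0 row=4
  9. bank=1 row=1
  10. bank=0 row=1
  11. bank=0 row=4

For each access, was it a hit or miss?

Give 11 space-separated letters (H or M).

Answer: M M M M M M M H H M M

Derivation:
Acc 1: bank0 row2 -> MISS (open row2); precharges=0
Acc 2: bank0 row4 -> MISS (open row4); precharges=1
Acc 3: bank0 row1 -> MISS (open row1); precharges=2
Acc 4: bank1 row3 -> MISS (open row3); precharges=2
Acc 5: bank0 row4 -> MISS (open row4); precharges=3
Acc 6: bank1 row2 -> MISS (open row2); precharges=4
Acc 7: bank1 row1 -> MISS (open row1); precharges=5
Acc 8: bank0 row4 -> HIT
Acc 9: bank1 row1 -> HIT
Acc 10: bank0 row1 -> MISS (open row1); precharges=6
Acc 11: bank0 row4 -> MISS (open row4); precharges=7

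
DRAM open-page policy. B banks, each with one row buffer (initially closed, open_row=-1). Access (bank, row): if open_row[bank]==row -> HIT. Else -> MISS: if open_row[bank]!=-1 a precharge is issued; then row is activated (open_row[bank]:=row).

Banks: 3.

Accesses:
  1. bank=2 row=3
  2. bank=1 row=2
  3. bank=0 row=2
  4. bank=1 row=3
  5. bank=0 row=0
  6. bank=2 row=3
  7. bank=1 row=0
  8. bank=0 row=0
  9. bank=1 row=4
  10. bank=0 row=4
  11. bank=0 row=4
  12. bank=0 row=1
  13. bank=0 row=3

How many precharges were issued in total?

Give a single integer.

Acc 1: bank2 row3 -> MISS (open row3); precharges=0
Acc 2: bank1 row2 -> MISS (open row2); precharges=0
Acc 3: bank0 row2 -> MISS (open row2); precharges=0
Acc 4: bank1 row3 -> MISS (open row3); precharges=1
Acc 5: bank0 row0 -> MISS (open row0); precharges=2
Acc 6: bank2 row3 -> HIT
Acc 7: bank1 row0 -> MISS (open row0); precharges=3
Acc 8: bank0 row0 -> HIT
Acc 9: bank1 row4 -> MISS (open row4); precharges=4
Acc 10: bank0 row4 -> MISS (open row4); precharges=5
Acc 11: bank0 row4 -> HIT
Acc 12: bank0 row1 -> MISS (open row1); precharges=6
Acc 13: bank0 row3 -> MISS (open row3); precharges=7

Answer: 7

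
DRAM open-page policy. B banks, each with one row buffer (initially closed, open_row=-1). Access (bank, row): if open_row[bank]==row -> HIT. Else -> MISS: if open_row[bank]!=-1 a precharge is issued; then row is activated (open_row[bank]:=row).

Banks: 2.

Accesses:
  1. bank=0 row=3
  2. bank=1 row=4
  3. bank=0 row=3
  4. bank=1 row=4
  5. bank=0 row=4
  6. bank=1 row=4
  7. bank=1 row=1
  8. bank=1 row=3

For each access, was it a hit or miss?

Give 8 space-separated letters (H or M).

Answer: M M H H M H M M

Derivation:
Acc 1: bank0 row3 -> MISS (open row3); precharges=0
Acc 2: bank1 row4 -> MISS (open row4); precharges=0
Acc 3: bank0 row3 -> HIT
Acc 4: bank1 row4 -> HIT
Acc 5: bank0 row4 -> MISS (open row4); precharges=1
Acc 6: bank1 row4 -> HIT
Acc 7: bank1 row1 -> MISS (open row1); precharges=2
Acc 8: bank1 row3 -> MISS (open row3); precharges=3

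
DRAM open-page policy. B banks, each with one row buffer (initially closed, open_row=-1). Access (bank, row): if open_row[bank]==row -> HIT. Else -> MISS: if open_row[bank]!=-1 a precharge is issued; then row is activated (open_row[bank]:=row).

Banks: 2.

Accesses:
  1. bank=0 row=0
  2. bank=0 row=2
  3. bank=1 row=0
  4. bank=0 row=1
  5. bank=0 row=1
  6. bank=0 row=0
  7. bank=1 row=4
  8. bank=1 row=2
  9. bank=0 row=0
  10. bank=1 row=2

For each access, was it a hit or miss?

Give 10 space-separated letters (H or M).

Acc 1: bank0 row0 -> MISS (open row0); precharges=0
Acc 2: bank0 row2 -> MISS (open row2); precharges=1
Acc 3: bank1 row0 -> MISS (open row0); precharges=1
Acc 4: bank0 row1 -> MISS (open row1); precharges=2
Acc 5: bank0 row1 -> HIT
Acc 6: bank0 row0 -> MISS (open row0); precharges=3
Acc 7: bank1 row4 -> MISS (open row4); precharges=4
Acc 8: bank1 row2 -> MISS (open row2); precharges=5
Acc 9: bank0 row0 -> HIT
Acc 10: bank1 row2 -> HIT

Answer: M M M M H M M M H H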